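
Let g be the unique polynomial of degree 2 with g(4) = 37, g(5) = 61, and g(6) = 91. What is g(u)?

g(u) = 3u^2 - 3u + 1

Using the Lagrange interpolation formula with nodes 4, 5, 6:
  L_0(u) = (u - 5)(u - 6) / 2
  L_1(u) = (u - 4)(u - 6) / -1
  L_2(u) = (u - 4)(u - 5) / 2
Then g(u) = 37·L_0(u) + 61·L_1(u) + 91·L_2(u).
Expanding and collecting terms gives g(u) = 3u² - 3u + 1.
Check: g(5) = 61. ✓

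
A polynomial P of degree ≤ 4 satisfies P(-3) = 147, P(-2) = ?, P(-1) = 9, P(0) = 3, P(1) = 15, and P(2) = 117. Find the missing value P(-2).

33

On equispaced nodes a degree-4 polynomial has vanishing fifth forward difference, so
  - P(-3) + 5·P(-2) - 10·P(-1) + 10·P(0) - 5·P(1) + P(2) = 0.
Substituting the known values and solving for P(-2):
  5·P(-2) = 165
  P(-2) = 33.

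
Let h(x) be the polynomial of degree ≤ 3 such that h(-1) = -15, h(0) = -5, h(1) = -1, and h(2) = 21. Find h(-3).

-149

Using the Lagrange interpolation formula with nodes -1, 0, 1, 2:
  L_0(x) = x(x - 1)(x - 2) / -6
  L_1(x) = (x + 1)(x - 1)(x - 2) / 2
  L_2(x) = (x + 1)x(x - 2) / -2
  L_3(x) = (x + 1)x(x - 1) / 6
Then h(x) = -15·L_0(x) - 5·L_1(x) - 1·L_2(x) + 21·L_3(x).
Expanding and collecting terms gives h(x) = 4x^3 - 3x^2 + 3x - 5.
Evaluating at x = -3: h(-3) = -149.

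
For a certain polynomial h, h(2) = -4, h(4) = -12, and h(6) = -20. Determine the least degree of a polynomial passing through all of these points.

1

Forward differences of the values at s = 2, 4, 6:
  h  : -4  -12  -20
  Δ  : -8  -8
  Δ^2: 0
The first differences are constant (-8) and nonzero, while all higher differences vanish, so the minimal degree is 1.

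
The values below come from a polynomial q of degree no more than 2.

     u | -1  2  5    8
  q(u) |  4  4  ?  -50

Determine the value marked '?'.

-14

On equispaced nodes a degree-2 polynomial has vanishing third forward difference, so
  - q(-1) + 3·q(2) - 3·q(5) + q(8) = 0.
Substituting the known values and solving for q(5):
  -3·q(5) = 42
  q(5) = -14.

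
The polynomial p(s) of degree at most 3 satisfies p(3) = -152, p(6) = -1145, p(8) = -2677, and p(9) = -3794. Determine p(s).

Using the Lagrange interpolation formula with nodes 3, 6, 8, 9:
  L_0(s) = (s - 6)(s - 8)(s - 9) / -90
  L_1(s) = (s - 3)(s - 8)(s - 9) / 18
  L_2(s) = (s - 3)(s - 6)(s - 9) / -10
  L_3(s) = (s - 3)(s - 6)(s - 8) / 18
Then p(s) = -152·L_0(s) - 1145·L_1(s) - 2677·L_2(s) - 3794·L_3(s).
Expanding and collecting terms gives p(s) = -5s^3 - 2s^2 + 2s - 5.
Check: p(8) = -2677. ✓

p(s) = -5s^3 - 2s^2 + 2s - 5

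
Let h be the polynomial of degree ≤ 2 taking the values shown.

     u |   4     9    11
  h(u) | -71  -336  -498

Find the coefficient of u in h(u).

Write h(u) = au^2 + bu + c. Substituting each data point gives a linear system:
  16a + 4b + c = -71
  81a + 9b + c = -336
  121a + 11b + c = -498
Solving the system yields a = -4, b = -1, c = -3.
So h(u) = -4u^2 - u - 3.
The coefficient of u is -1.

-1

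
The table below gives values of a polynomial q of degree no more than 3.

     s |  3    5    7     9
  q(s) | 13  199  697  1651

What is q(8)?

Write q(s) = as^3 + bs^2 + cs + d. Substituting each data point gives a linear system:
  27a + 9b + 3c + d = 13
  125a + 25b + 5c + d = 199
  343a + 49b + 7c + d = 697
  729a + 81b + 9c + d = 1651
Solving the system yields a = 3, b = -6, c = -6, d = 4.
So q(s) = 3s^3 - 6s^2 - 6s + 4.
Then q(8) = 1108.

1108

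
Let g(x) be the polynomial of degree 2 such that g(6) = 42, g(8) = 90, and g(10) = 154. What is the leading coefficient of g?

Write g(x) = ax^2 + bx + c. Substituting each data point gives a linear system:
  36a + 6b + c = 42
  64a + 8b + c = 90
  100a + 10b + c = 154
Solving the system yields a = 2, b = -4, c = -6.
So g(x) = 2x² - 4x - 6.
The leading coefficient is 2.

2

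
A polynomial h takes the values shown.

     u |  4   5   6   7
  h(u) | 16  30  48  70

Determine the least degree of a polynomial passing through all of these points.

2

Forward differences of the values at u = 4, 5, 6, 7:
  h  : 16  30  48  70
  Δ  : 14  18  22
  Δ^2: 4  4
  Δ^3: 0
The second differences are constant (4) and nonzero, while all higher differences vanish, so the minimal degree is 2.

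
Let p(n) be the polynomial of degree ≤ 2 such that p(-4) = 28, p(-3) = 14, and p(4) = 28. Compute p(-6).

68

Using the Lagrange interpolation formula with nodes -4, -3, 4:
  L_0(n) = (n + 3)(n - 4) / 8
  L_1(n) = (n + 4)(n - 4) / -7
  L_2(n) = (n + 4)(n + 3) / 56
Then p(n) = 28·L_0(n) + 14·L_1(n) + 28·L_2(n).
Expanding and collecting terms gives p(n) = 2n^2 - 4.
Evaluating at n = -6: p(-6) = 68.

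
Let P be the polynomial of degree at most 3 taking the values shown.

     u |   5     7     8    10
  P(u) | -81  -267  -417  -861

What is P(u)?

P(u) = -u^3 + u^2 + 4u - 1

Write P(u) = au^3 + bu^2 + cu + d. Substituting each data point gives a linear system:
  125a + 25b + 5c + d = -81
  343a + 49b + 7c + d = -267
  512a + 64b + 8c + d = -417
  1000a + 100b + 10c + d = -861
Solving the system yields a = -1, b = 1, c = 4, d = -1.
So P(u) = -u^3 + u^2 + 4u - 1.
Check: P(8) = -417. ✓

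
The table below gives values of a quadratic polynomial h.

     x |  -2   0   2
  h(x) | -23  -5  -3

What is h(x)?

Using the Lagrange interpolation formula with nodes -2, 0, 2:
  L_0(x) = x(x - 2) / 8
  L_1(x) = (x + 2)(x - 2) / -4
  L_2(x) = (x + 2)x / 8
Then h(x) = -23·L_0(x) - 5·L_1(x) - 3·L_2(x).
Expanding and collecting terms gives h(x) = -2x^2 + 5x - 5.
Check: h(0) = -5. ✓

h(x) = -2x^2 + 5x - 5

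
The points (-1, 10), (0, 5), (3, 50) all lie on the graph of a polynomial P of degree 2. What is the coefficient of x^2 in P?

Write P(x) = ax^2 + bx + c. Substituting each data point gives a linear system:
  a - b + c = 10
  c = 5
  9a + 3b + c = 50
Solving the system yields a = 5, b = 0, c = 5.
So P(x) = 5x^2 + 5.
The leading coefficient is 5.

5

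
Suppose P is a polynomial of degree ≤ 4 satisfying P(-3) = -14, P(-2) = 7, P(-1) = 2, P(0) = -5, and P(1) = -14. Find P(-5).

Using the Lagrange interpolation formula with nodes -3, -2, -1, 0, 1:
  L_0(x) = (x + 2)(x + 1)x(x - 1) / 24
  L_1(x) = (x + 3)(x + 1)x(x - 1) / -6
  L_2(x) = (x + 3)(x + 2)x(x - 1) / 4
  L_3(x) = (x + 3)(x + 2)(x + 1)(x - 1) / -6
  L_4(x) = (x + 3)(x + 2)(x + 1)x / 24
Then P(x) = -14·L_0(x) + 7·L_1(x) + 2·L_2(x) - 5·L_3(x) - 14·L_4(x).
Expanding and collecting terms gives P(x) = -x^4 - 2x^3 - 6x - 5.
Evaluating at x = -5: P(-5) = -350.

-350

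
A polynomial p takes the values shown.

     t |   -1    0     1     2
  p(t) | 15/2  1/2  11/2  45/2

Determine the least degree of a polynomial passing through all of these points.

Forward differences of the values at t = -1, 0, 1, 2:
  p  : 15/2  1/2  11/2  45/2
  Δ  : -7  5  17
  Δ^2: 12  12
  Δ^3: 0
The second differences are constant (12) and nonzero, while all higher differences vanish, so the minimal degree is 2.

2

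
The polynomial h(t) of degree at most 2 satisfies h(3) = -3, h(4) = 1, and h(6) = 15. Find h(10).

Write h(t) = at^2 + bt + c. Substituting each data point gives a linear system:
  9a + 3b + c = -3
  16a + 4b + c = 1
  36a + 6b + c = 15
Solving the system yields a = 1, b = -3, c = -3.
So h(t) = t^2 - 3t - 3.
Then h(10) = 67.

67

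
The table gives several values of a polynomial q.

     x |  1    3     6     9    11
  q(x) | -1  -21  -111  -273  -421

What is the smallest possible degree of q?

Divided differences on the nodes 1, 3, 6, 9, 11:
  order 0: -1  -21  -111  -273  -421
  order 1: -10  -30  -54  -74
  order 2: -4  -4  -4
  order 3: 0  0
  order 4: 0
The order-2 divided differences are all -4 (nonzero) and every higher order vanishes, so the data lies on a polynomial of degree exactly 2.

2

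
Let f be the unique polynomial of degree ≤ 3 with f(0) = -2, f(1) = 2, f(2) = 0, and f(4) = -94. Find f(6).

-428

Write f(t) = at^3 + bt^2 + ct + d. Substituting each data point gives a linear system:
  d = -2
  a + b + c + d = 2
  8a + 4b + 2c + d = 0
  64a + 16b + 4c + d = -94
Solving the system yields a = -3, b = 6, c = 1, d = -2.
So f(t) = -3t³ + 6t² + t - 2.
Then f(6) = -428.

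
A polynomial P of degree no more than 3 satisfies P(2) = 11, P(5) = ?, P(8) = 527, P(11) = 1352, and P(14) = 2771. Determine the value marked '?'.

The 4 known points determine the degree-3 polynomial uniquely.
Write P(s) = as^3 + bs^2 + cs + d. Substituting each data point gives a linear system:
  8a + 4b + 2c + d = 11
  512a + 64b + 8c + d = 527
  1331a + 121b + 11c + d = 1352
  2744a + 196b + 14c + d = 2771
Solving the system yields a = 1, b = 0, c = 2, d = -1.
So P(s) = s^3 + 2s - 1.
Then P(5) = 134.

134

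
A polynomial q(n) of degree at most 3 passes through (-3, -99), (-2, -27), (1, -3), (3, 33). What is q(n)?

Using the Lagrange interpolation formula with nodes -3, -2, 1, 3:
  L_0(n) = (n + 2)(n - 1)(n - 3) / -24
  L_1(n) = (n + 3)(n - 1)(n - 3) / 15
  L_2(n) = (n + 3)(n + 2)(n - 3) / -24
  L_3(n) = (n + 3)(n + 2)(n - 1) / 60
Then q(n) = -99·L_0(n) - 27·L_1(n) - 3·L_2(n) + 33·L_3(n).
Expanding and collecting terms gives q(n) = 3n^3 - 4n^2 - 5n + 3.
Check: q(3) = 33. ✓

q(n) = 3n^3 - 4n^2 - 5n + 3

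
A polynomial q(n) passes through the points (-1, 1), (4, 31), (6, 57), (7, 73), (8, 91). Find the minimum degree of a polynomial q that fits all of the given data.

Divided differences on the nodes -1, 4, 6, 7, 8:
  order 0: 1  31  57  73  91
  order 1: 6  13  16  18
  order 2: 1  1  1
  order 3: 0  0
  order 4: 0
The order-2 divided differences are all 1 (nonzero) and every higher order vanishes, so the data lies on a polynomial of degree exactly 2.

2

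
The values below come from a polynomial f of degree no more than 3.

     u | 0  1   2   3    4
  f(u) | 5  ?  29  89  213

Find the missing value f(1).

The 4 known points determine the degree-3 polynomial uniquely.
Write f(u) = au^3 + bu^2 + cu + d. Substituting each data point gives a linear system:
  d = 5
  8a + 4b + 2c + d = 29
  27a + 9b + 3c + d = 89
  64a + 16b + 4c + d = 213
Solving the system yields a = 4, b = -4, c = 4, d = 5.
So f(u) = 4u^3 - 4u^2 + 4u + 5.
Then f(1) = 9.

9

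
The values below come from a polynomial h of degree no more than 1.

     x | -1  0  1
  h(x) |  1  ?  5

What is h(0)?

3

The 2 known points determine the degree-1 polynomial uniquely.
Write h(x) = ax + b. Substituting each data point gives a linear system:
  -a + b = 1
  a + b = 5
Solving the system yields a = 2, b = 3.
So h(x) = 2x + 3.
Then h(0) = 3.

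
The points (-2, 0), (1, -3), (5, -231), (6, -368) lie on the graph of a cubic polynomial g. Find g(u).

Write g(u) = au^3 + bu^2 + cu + d. Substituting each data point gives a linear system:
  -8a + 4b - 2c + d = 0
  a + b + c + d = -3
  125a + 25b + 5c + d = -231
  216a + 36b + 6c + d = -368
Solving the system yields a = -1, b = -4, c = -2, d = 4.
So g(u) = -u³ - 4u² - 2u + 4.
Check: g(5) = -231. ✓

g(u) = -u^3 - 4u^2 - 2u + 4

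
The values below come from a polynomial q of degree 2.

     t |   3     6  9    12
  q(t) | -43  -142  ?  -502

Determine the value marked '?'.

On equispaced nodes a degree-2 polynomial has vanishing third forward difference, so
  - q(3) + 3·q(6) - 3·q(9) + q(12) = 0.
Substituting the known values and solving for q(9):
  -3·q(9) = 885
  q(9) = -295.

-295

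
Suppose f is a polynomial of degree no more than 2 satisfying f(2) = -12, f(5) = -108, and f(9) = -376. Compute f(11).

-570

Write f(u) = au^2 + bu + c. Substituting each data point gives a linear system:
  4a + 2b + c = -12
  25a + 5b + c = -108
  81a + 9b + c = -376
Solving the system yields a = -5, b = 3, c = 2.
So f(u) = -5u^2 + 3u + 2.
Then f(11) = -570.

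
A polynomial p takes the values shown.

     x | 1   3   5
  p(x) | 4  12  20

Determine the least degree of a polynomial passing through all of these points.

Forward differences of the values at x = 1, 3, 5:
  p  : 4  12  20
  Δ  : 8  8
  Δ^2: 0
The first differences are constant (8) and nonzero, while all higher differences vanish, so the minimal degree is 1.

1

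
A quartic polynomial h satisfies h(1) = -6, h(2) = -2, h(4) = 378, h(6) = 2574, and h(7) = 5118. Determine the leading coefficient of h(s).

Write h(s) = as^4 + bs^3 + cs^2 + ds + e. Substituting each data point gives a linear system:
  a + b + c + d + e = -6
  16a + 8b + 4c + 2d + e = -2
  256a + 64b + 16c + 4d + e = 378
  1296a + 216b + 36c + 6d + e = 2574
  2401a + 343b + 49c + 7d + e = 5118
Solving the system yields a = 3, b = -6, c = -1, d = 4, e = -6.
So h(s) = 3s^4 - 6s^3 - s^2 + 4s - 6.
The leading coefficient is 3.

3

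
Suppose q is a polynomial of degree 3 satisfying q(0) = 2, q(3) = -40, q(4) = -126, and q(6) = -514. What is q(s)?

Using the Lagrange interpolation formula with nodes 0, 3, 4, 6:
  L_0(s) = (s - 3)(s - 4)(s - 6) / -72
  L_1(s) = s(s - 4)(s - 6) / 9
  L_2(s) = s(s - 3)(s - 6) / -8
  L_3(s) = s(s - 3)(s - 4) / 36
Then q(s) = 2·L_0(s) - 40·L_1(s) - 126·L_2(s) - 514·L_3(s).
Expanding and collecting terms gives q(s) = -3s^3 + 3s^2 + 4s + 2.
Check: q(6) = -514. ✓

q(s) = -3s^3 + 3s^2 + 4s + 2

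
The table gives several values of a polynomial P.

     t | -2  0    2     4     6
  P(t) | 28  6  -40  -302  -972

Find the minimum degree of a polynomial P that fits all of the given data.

Forward differences of the values at t = -2, 0, 2, 4, 6:
  P  : 28  6  -40  -302  -972
  Δ  : -22  -46  -262  -670
  Δ^2: -24  -216  -408
  Δ^3: -192  -192
  Δ^4: 0
The third differences are constant (-192) and nonzero, while all higher differences vanish, so the minimal degree is 3.

3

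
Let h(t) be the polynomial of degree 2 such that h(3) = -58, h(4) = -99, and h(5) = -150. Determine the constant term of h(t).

Write h(t) = at^2 + bt + c. Substituting each data point gives a linear system:
  9a + 3b + c = -58
  16a + 4b + c = -99
  25a + 5b + c = -150
Solving the system yields a = -5, b = -6, c = 5.
So h(t) = -5t^2 - 6t + 5.
The constant term is 5.

5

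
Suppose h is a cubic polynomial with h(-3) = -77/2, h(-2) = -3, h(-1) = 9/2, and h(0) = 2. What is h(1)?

15/2

Using the Lagrange interpolation formula with nodes -3, -2, -1, 0:
  L_0(s) = (s + 2)(s + 1)s / -6
  L_1(s) = (s + 3)(s + 1)s / 2
  L_2(s) = (s + 3)(s + 2)s / -2
  L_3(s) = (s + 3)(s + 2)(s + 1) / 6
Then h(s) = -77/2·L_0(s) - 3·L_1(s) + 9/2·L_2(s) + 2·L_3(s).
Expanding and collecting terms gives h(s) = 3s³ + 4s² - (3/2)s + 2.
Evaluating at s = 1: h(1) = 15/2.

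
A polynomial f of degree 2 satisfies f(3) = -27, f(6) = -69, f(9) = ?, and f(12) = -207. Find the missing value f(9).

On equispaced nodes a degree-2 polynomial has vanishing third forward difference, so
  - f(3) + 3·f(6) - 3·f(9) + f(12) = 0.
Substituting the known values and solving for f(9):
  -3·f(9) = 387
  f(9) = -129.

-129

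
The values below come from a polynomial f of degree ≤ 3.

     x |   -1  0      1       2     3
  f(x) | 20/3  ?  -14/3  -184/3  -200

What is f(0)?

6

On equispaced nodes a degree-3 polynomial has vanishing fourth forward difference, so
  f(-1) - 4·f(0) + 6·f(1) - 4·f(2) + f(3) = 0.
Substituting the known values and solving for f(0):
  -4·f(0) = -24
  f(0) = 6.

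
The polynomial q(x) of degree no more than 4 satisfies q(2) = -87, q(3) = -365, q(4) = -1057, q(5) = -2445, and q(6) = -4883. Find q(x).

q(x) = -3x^4 - 5x^3 + 3x^2 - 3x - 5

Write q(x) = ax^4 + bx^3 + cx^2 + dx + e. Substituting each data point gives a linear system:
  16a + 8b + 4c + 2d + e = -87
  81a + 27b + 9c + 3d + e = -365
  256a + 64b + 16c + 4d + e = -1057
  625a + 125b + 25c + 5d + e = -2445
  1296a + 216b + 36c + 6d + e = -4883
Solving the system yields a = -3, b = -5, c = 3, d = -3, e = -5.
So q(x) = -3x⁴ - 5x³ + 3x² - 3x - 5.
Check: q(5) = -2445. ✓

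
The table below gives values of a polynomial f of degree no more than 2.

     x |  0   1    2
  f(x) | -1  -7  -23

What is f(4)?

-85

Write f(x) = ax^2 + bx + c. Substituting each data point gives a linear system:
  c = -1
  a + b + c = -7
  4a + 2b + c = -23
Solving the system yields a = -5, b = -1, c = -1.
So f(x) = -5x² - x - 1.
Then f(4) = -85.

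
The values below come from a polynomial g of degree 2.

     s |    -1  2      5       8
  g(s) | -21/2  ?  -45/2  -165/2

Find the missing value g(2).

On equispaced nodes a degree-2 polynomial has vanishing third forward difference, so
  - g(-1) + 3·g(2) - 3·g(5) + g(8) = 0.
Substituting the known values and solving for g(2):
  3·g(2) = 9/2
  g(2) = 3/2.

3/2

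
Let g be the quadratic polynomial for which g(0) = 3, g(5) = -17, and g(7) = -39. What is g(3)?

Using the Lagrange interpolation formula with nodes 0, 5, 7:
  L_0(n) = (n - 5)(n - 7) / 35
  L_1(n) = n(n - 7) / -10
  L_2(n) = n(n - 5) / 14
Then g(n) = 3·L_0(n) - 17·L_1(n) - 39·L_2(n).
Expanding and collecting terms gives g(n) = -n^2 + n + 3.
Evaluating at n = 3: g(3) = -3.

-3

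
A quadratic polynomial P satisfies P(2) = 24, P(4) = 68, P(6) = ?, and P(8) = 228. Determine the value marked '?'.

136

The 3 known points determine the degree-2 polynomial uniquely.
Write P(n) = an^2 + bn + c. Substituting each data point gives a linear system:
  4a + 2b + c = 24
  16a + 4b + c = 68
  64a + 8b + c = 228
Solving the system yields a = 3, b = 4, c = 4.
So P(n) = 3n^2 + 4n + 4.
Then P(6) = 136.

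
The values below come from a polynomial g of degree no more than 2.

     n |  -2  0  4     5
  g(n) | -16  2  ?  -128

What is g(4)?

The 3 known points determine the degree-2 polynomial uniquely.
Write g(n) = an^2 + bn + c. Substituting each data point gives a linear system:
  4a - 2b + c = -16
  c = 2
  25a + 5b + c = -128
Solving the system yields a = -5, b = -1, c = 2.
So g(n) = -5n² - n + 2.
Then g(4) = -82.

-82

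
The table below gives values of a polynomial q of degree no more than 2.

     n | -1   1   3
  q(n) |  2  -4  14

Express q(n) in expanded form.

Using the Lagrange interpolation formula with nodes -1, 1, 3:
  L_0(n) = (n - 1)(n - 3) / 8
  L_1(n) = (n + 1)(n - 3) / -4
  L_2(n) = (n + 1)(n - 1) / 8
Then q(n) = 2·L_0(n) - 4·L_1(n) + 14·L_2(n).
Expanding and collecting terms gives q(n) = 3n² - 3n - 4.
Check: q(3) = 14. ✓

q(n) = 3n^2 - 3n - 4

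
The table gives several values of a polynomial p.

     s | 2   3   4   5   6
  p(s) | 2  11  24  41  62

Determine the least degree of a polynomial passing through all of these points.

Forward differences of the values at s = 2, 3, 4, 5, 6:
  p  : 2  11  24  41  62
  Δ  : 9  13  17  21
  Δ^2: 4  4  4
  Δ^3: 0  0
  Δ^4: 0
The second differences are constant (4) and nonzero, while all higher differences vanish, so the minimal degree is 2.

2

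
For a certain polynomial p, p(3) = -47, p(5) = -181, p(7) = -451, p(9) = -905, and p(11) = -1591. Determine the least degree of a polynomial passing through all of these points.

3

Forward differences of the values at n = 3, 5, 7, 9, 11:
  p  : -47  -181  -451  -905  -1591
  Δ  : -134  -270  -454  -686
  Δ^2: -136  -184  -232
  Δ^3: -48  -48
  Δ^4: 0
The third differences are constant (-48) and nonzero, while all higher differences vanish, so the minimal degree is 3.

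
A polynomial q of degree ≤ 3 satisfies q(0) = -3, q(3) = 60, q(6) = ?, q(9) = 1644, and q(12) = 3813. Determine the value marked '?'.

The 4 known points determine the degree-3 polynomial uniquely.
Write q(t) = at^3 + bt^2 + ct + d. Substituting each data point gives a linear system:
  d = -3
  27a + 9b + 3c + d = 60
  729a + 81b + 9c + d = 1644
  1728a + 144b + 12c + d = 3813
Solving the system yields a = 2, b = 3, c = -6, d = -3.
So q(t) = 2t^3 + 3t^2 - 6t - 3.
Then q(6) = 501.

501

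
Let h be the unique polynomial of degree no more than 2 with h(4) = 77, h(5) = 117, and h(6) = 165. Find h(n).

h(n) = 4n^2 + 4n - 3

Using the Lagrange interpolation formula with nodes 4, 5, 6:
  L_0(n) = (n - 5)(n - 6) / 2
  L_1(n) = (n - 4)(n - 6) / -1
  L_2(n) = (n - 4)(n - 5) / 2
Then h(n) = 77·L_0(n) + 117·L_1(n) + 165·L_2(n).
Expanding and collecting terms gives h(n) = 4n^2 + 4n - 3.
Check: h(5) = 117. ✓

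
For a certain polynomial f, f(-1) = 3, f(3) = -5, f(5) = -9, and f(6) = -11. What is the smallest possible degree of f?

Divided differences on the nodes -1, 3, 5, 6:
  order 0: 3  -5  -9  -11
  order 1: -2  -2  -2
  order 2: 0  0
  order 3: 0
The order-1 divided differences are all -2 (nonzero) and every higher order vanishes, so the data lies on a polynomial of degree exactly 1.

1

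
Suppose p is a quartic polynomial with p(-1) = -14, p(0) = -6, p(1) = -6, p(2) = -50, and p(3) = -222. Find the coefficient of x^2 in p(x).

Write p(x) = ax^4 + bx^3 + cx^2 + dx + e. Substituting each data point gives a linear system:
  a - b + c - d + e = -14
  e = -6
  a + b + c + d + e = -6
  16a + 8b + 4c + 2d + e = -50
  81a + 27b + 9c + 3d + e = -222
Solving the system yields a = -2, b = -2, c = -2, d = 6, e = -6.
So p(x) = -2x⁴ - 2x³ - 2x² + 6x - 6.
The coefficient of x^2 is -2.

-2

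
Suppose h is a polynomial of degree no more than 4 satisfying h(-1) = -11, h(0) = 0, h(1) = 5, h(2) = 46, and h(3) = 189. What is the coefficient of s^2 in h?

-4

Write h(s) = as^4 + bs^3 + cs^2 + ds + e. Substituting each data point gives a linear system:
  a - b + c - d + e = -11
  e = 0
  a + b + c + d + e = 5
  16a + 8b + 4c + 2d + e = 46
  81a + 27b + 9c + 3d + e = 189
Solving the system yields a = 1, b = 5, c = -4, d = 3, e = 0.
So h(s) = s⁴ + 5s³ - 4s² + 3s.
The coefficient of s^2 is -4.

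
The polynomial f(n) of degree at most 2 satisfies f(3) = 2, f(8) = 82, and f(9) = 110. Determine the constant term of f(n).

2

Write f(n) = an^2 + bn + c. Substituting each data point gives a linear system:
  9a + 3b + c = 2
  64a + 8b + c = 82
  81a + 9b + c = 110
Solving the system yields a = 2, b = -6, c = 2.
So f(n) = 2n^2 - 6n + 2.
The constant term is 2.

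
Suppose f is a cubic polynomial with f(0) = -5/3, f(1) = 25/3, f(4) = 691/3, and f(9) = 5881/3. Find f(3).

Write f(n) = an^3 + bn^2 + cn + d. Substituting each data point gives a linear system:
  d = -5/3
  a + b + c + d = 25/3
  64a + 16b + 4c + d = 691/3
  729a + 81b + 9c + d = 5881/3
Solving the system yields a = 2, b = 6, c = 2, d = -5/3.
So f(n) = 2n^3 + 6n^2 + 2n - 5/3.
Then f(3) = 337/3.

337/3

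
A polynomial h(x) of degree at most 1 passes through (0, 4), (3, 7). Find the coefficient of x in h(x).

Write h(x) = ax + b. Substituting each data point gives a linear system:
  b = 4
  3a + b = 7
Solving the system yields a = 1, b = 4.
So h(x) = x + 4.
The leading coefficient is 1.

1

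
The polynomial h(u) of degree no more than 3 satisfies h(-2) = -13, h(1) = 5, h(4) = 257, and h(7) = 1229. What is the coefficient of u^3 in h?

Write h(u) = au^3 + bu^2 + cu + d. Substituting each data point gives a linear system:
  -8a + 4b - 2c + d = -13
  a + b + c + d = 5
  64a + 16b + 4c + d = 257
  343a + 49b + 7c + d = 1229
Solving the system yields a = 3, b = 4, c = 1, d = -3.
So h(u) = 3u³ + 4u² + u - 3.
The leading coefficient is 3.

3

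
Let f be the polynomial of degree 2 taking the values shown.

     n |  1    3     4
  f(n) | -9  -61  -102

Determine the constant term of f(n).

2

Write f(n) = an^2 + bn + c. Substituting each data point gives a linear system:
  a + b + c = -9
  9a + 3b + c = -61
  16a + 4b + c = -102
Solving the system yields a = -5, b = -6, c = 2.
So f(n) = -5n^2 - 6n + 2.
The constant term is 2.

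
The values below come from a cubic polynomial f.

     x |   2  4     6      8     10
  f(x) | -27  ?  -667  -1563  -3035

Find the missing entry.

The 4 known points determine the degree-3 polynomial uniquely.
Write f(x) = ax^3 + bx^2 + cx + d. Substituting each data point gives a linear system:
  8a + 4b + 2c + d = -27
  216a + 36b + 6c + d = -667
  512a + 64b + 8c + d = -1563
  1000a + 100b + 10c + d = -3035
Solving the system yields a = -3, b = 0, c = -4, d = 5.
So f(x) = -3x³ - 4x + 5.
Then f(4) = -203.

-203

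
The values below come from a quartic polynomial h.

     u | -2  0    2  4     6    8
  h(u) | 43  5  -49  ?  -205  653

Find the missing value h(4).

-215

On equispaced nodes a degree-4 polynomial has vanishing fifth forward difference, so
  - h(-2) + 5·h(0) - 10·h(2) + 10·h(4) - 5·h(6) + h(8) = 0.
Substituting the known values and solving for h(4):
  10·h(4) = -2150
  h(4) = -215.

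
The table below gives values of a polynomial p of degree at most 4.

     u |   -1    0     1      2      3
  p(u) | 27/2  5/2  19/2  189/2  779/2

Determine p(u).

p(u) = 3u^4 + 4u^3 + 6u^2 - 6u + 5/2

Write p(u) = au^4 + bu^3 + cu^2 + du + e. Substituting each data point gives a linear system:
  a - b + c - d + e = 27/2
  e = 5/2
  a + b + c + d + e = 19/2
  16a + 8b + 4c + 2d + e = 189/2
  81a + 27b + 9c + 3d + e = 779/2
Solving the system yields a = 3, b = 4, c = 6, d = -6, e = 5/2.
So p(u) = 3u^4 + 4u^3 + 6u^2 - 6u + 5/2.
Check: p(0) = 5/2. ✓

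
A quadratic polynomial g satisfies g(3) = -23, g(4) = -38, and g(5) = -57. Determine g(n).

g(n) = -2n^2 - n - 2

Write g(n) = an^2 + bn + c. Substituting each data point gives a linear system:
  9a + 3b + c = -23
  16a + 4b + c = -38
  25a + 5b + c = -57
Solving the system yields a = -2, b = -1, c = -2.
So g(n) = -2n^2 - n - 2.
Check: g(3) = -23. ✓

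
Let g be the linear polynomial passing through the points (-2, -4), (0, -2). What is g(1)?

-1

Write g(n) = an + b. Substituting each data point gives a linear system:
  -2a + b = -4
  b = -2
Solving the system yields a = 1, b = -2.
So g(n) = n - 2.
Then g(1) = -1.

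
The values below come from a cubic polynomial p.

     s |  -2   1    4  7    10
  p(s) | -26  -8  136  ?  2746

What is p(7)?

The 4 known points determine the degree-3 polynomial uniquely.
Write p(s) = as^3 + bs^2 + cs + d. Substituting each data point gives a linear system:
  -8a + 4b - 2c + d = -26
  a + b + c + d = -8
  64a + 16b + 4c + d = 136
  1000a + 100b + 10c + d = 2746
Solving the system yields a = 3, b = -2, c = -5, d = -4.
So p(s) = 3s^3 - 2s^2 - 5s - 4.
Then p(7) = 892.

892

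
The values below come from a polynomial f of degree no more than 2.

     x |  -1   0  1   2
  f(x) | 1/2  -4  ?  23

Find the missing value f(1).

7/2

On equispaced nodes a degree-2 polynomial has vanishing third forward difference, so
  - f(-1) + 3·f(0) - 3·f(1) + f(2) = 0.
Substituting the known values and solving for f(1):
  -3·f(1) = -21/2
  f(1) = 7/2.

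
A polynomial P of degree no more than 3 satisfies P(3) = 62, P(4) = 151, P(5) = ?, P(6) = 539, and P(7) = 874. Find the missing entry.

The 4 known points determine the degree-3 polynomial uniquely.
Write P(u) = au^3 + bu^2 + cu + d. Substituting each data point gives a linear system:
  27a + 9b + 3c + d = 62
  64a + 16b + 4c + d = 151
  216a + 36b + 6c + d = 539
  343a + 49b + 7c + d = 874
Solving the system yields a = 3, b = -4, c = 6, d = -1.
So P(u) = 3u³ - 4u² + 6u - 1.
Then P(5) = 304.

304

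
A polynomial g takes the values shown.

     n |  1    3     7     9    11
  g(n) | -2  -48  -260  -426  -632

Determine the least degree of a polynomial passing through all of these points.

Divided differences on the nodes 1, 3, 7, 9, 11:
  order 0: -2  -48  -260  -426  -632
  order 1: -23  -53  -83  -103
  order 2: -5  -5  -5
  order 3: 0  0
  order 4: 0
The order-2 divided differences are all -5 (nonzero) and every higher order vanishes, so the data lies on a polynomial of degree exactly 2.

2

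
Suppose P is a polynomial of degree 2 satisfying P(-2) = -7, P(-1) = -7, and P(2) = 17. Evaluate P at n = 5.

Using the Lagrange interpolation formula with nodes -2, -1, 2:
  L_0(n) = (n + 1)(n - 2) / 4
  L_1(n) = (n + 2)(n - 2) / -3
  L_2(n) = (n + 2)(n + 1) / 12
Then P(n) = -7·L_0(n) - 7·L_1(n) + 17·L_2(n).
Expanding and collecting terms gives P(n) = 2n² + 6n - 3.
Evaluating at n = 5: P(5) = 77.

77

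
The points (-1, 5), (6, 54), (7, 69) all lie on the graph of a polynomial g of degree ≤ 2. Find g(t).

g(t) = t^2 + 2t + 6

Using the Lagrange interpolation formula with nodes -1, 6, 7:
  L_0(t) = (t - 6)(t - 7) / 56
  L_1(t) = (t + 1)(t - 7) / -7
  L_2(t) = (t + 1)(t - 6) / 8
Then g(t) = 5·L_0(t) + 54·L_1(t) + 69·L_2(t).
Expanding and collecting terms gives g(t) = t^2 + 2t + 6.
Check: g(-1) = 5. ✓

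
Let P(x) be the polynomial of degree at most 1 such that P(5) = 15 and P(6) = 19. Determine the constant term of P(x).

-5

Write P(x) = ax + b. Substituting each data point gives a linear system:
  5a + b = 15
  6a + b = 19
Solving the system yields a = 4, b = -5.
So P(x) = 4x - 5.
The constant term is -5.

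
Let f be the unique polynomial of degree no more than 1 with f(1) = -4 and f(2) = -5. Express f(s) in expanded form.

Write f(s) = as + b. Substituting each data point gives a linear system:
  a + b = -4
  2a + b = -5
Solving the system yields a = -1, b = -3.
So f(s) = -s - 3.
Check: f(2) = -5. ✓

f(s) = -s - 3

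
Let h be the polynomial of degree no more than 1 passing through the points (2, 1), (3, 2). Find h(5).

Using the Lagrange interpolation formula with nodes 2, 3:
  L_0(x) = (x - 3) / -1
  L_1(x) = (x - 2) / 1
Then h(x) = 1·L_0(x) + 2·L_1(x).
Expanding and collecting terms gives h(x) = x - 1.
Evaluating at x = 5: h(5) = 4.

4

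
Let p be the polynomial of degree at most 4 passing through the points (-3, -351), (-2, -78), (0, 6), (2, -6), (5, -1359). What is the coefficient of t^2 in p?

0

Write p(t) = at^4 + bt^3 + ct^2 + dt + e. Substituting each data point gives a linear system:
  81a - 27b + 9c - 3d + e = -351
  16a - 8b + 4c - 2d + e = -78
  e = 6
  16a + 8b + 4c + 2d + e = -6
  625a + 125b + 25c + 5d + e = -1359
Solving the system yields a = -3, b = 4, c = 0, d = 2, e = 6.
So p(t) = -3t^4 + 4t^3 + 2t + 6.
The coefficient of t^2 is 0.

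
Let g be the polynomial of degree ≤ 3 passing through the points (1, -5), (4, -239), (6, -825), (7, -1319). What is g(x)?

Using the Lagrange interpolation formula with nodes 1, 4, 6, 7:
  L_0(x) = (x - 4)(x - 6)(x - 7) / -90
  L_1(x) = (x - 1)(x - 6)(x - 7) / 18
  L_2(x) = (x - 1)(x - 4)(x - 7) / -10
  L_3(x) = (x - 1)(x - 4)(x - 6) / 18
Then g(x) = -5·L_0(x) - 239·L_1(x) - 825·L_2(x) - 1319·L_3(x).
Expanding and collecting terms gives g(x) = -4x^3 + x^2 + x - 3.
Check: g(1) = -5. ✓

g(x) = -4x^3 + x^2 + x - 3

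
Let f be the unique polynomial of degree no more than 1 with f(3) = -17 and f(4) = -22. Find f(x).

Write f(x) = ax + b. Substituting each data point gives a linear system:
  3a + b = -17
  4a + b = -22
Solving the system yields a = -5, b = -2.
So f(x) = -5x - 2.
Check: f(3) = -17. ✓

f(x) = -5x - 2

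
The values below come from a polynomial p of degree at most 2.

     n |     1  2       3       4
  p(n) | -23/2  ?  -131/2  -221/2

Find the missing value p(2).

The 3 known points determine the degree-2 polynomial uniquely.
Write p(n) = an^2 + bn + c. Substituting each data point gives a linear system:
  a + b + c = -23/2
  9a + 3b + c = -131/2
  16a + 4b + c = -221/2
Solving the system yields a = -6, b = -3, c = -5/2.
So p(n) = -6n² - 3n - 5/2.
Then p(2) = -65/2.

-65/2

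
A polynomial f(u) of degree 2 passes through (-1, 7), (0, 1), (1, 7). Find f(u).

Write f(u) = au^2 + bu + c. Substituting each data point gives a linear system:
  a - b + c = 7
  c = 1
  a + b + c = 7
Solving the system yields a = 6, b = 0, c = 1.
So f(u) = 6u² + 1.
Check: f(1) = 7. ✓

f(u) = 6u^2 + 1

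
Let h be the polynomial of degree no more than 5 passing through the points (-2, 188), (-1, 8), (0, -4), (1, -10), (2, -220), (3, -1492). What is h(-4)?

Forward differences of the values at x = -2, -1, 0, 1, 2, 3:
  h  : 188  8  -4  -10  -220  -1492
  Δ  : -180  -12  -6  -210  -1272
  Δ^2: 168  6  -204  -1062
  Δ^3: -162  -210  -858
  Δ^4: -48  -648
  Δ^5: -600
The fifth differences are constant, confirming degree 5.
Interpolating (Newton forward form) and evaluating at x = -4 gives h(-4) = 5060.

5060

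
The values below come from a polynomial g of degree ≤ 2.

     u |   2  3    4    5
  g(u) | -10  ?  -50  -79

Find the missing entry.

-27

The 3 known points determine the degree-2 polynomial uniquely.
Write g(u) = au^2 + bu + c. Substituting each data point gives a linear system:
  4a + 2b + c = -10
  16a + 4b + c = -50
  25a + 5b + c = -79
Solving the system yields a = -3, b = -2, c = 6.
So g(u) = -3u² - 2u + 6.
Then g(3) = -27.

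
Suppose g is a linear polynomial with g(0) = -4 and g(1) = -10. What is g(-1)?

Write g(n) = an + b. Substituting each data point gives a linear system:
  b = -4
  a + b = -10
Solving the system yields a = -6, b = -4.
So g(n) = -6n - 4.
Then g(-1) = 2.

2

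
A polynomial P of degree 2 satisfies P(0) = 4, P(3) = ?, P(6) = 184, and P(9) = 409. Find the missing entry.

The 3 known points determine the degree-2 polynomial uniquely.
Write P(n) = an^2 + bn + c. Substituting each data point gives a linear system:
  c = 4
  36a + 6b + c = 184
  81a + 9b + c = 409
Solving the system yields a = 5, b = 0, c = 4.
So P(n) = 5n² + 4.
Then P(3) = 49.

49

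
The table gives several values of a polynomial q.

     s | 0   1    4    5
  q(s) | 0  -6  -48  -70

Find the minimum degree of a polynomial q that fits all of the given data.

Divided differences on the nodes 0, 1, 4, 5:
  order 0: 0  -6  -48  -70
  order 1: -6  -14  -22
  order 2: -2  -2
  order 3: 0
The order-2 divided differences are all -2 (nonzero) and every higher order vanishes, so the data lies on a polynomial of degree exactly 2.

2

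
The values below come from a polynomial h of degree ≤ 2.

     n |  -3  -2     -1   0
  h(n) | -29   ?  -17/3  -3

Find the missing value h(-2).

On equispaced nodes a degree-2 polynomial has vanishing third forward difference, so
  - h(-3) + 3·h(-2) - 3·h(-1) + h(0) = 0.
Substituting the known values and solving for h(-2):
  3·h(-2) = -43
  h(-2) = -43/3.

-43/3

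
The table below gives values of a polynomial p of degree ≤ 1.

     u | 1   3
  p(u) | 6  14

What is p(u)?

Using the Lagrange interpolation formula with nodes 1, 3:
  L_0(u) = (u - 3) / -2
  L_1(u) = (u - 1) / 2
Then p(u) = 6·L_0(u) + 14·L_1(u).
Expanding and collecting terms gives p(u) = 4u + 2.
Check: p(3) = 14. ✓

p(u) = 4u + 2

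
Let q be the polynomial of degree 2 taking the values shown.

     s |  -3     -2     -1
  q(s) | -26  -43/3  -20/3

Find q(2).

-23/3

Using the Lagrange interpolation formula with nodes -3, -2, -1:
  L_0(s) = (s + 2)(s + 1) / 2
  L_1(s) = (s + 3)(s + 1) / -1
  L_2(s) = (s + 3)(s + 2) / 2
Then q(s) = -26·L_0(s) - 43/3·L_1(s) - 20/3·L_2(s).
Expanding and collecting terms gives q(s) = -2s^2 + (5/3)s - 3.
Evaluating at s = 2: q(2) = -23/3.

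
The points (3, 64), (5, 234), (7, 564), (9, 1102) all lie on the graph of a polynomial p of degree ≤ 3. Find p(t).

p(t) = t^3 + 5t^2 - 4t + 4

Write p(t) = at^3 + bt^2 + ct + d. Substituting each data point gives a linear system:
  27a + 9b + 3c + d = 64
  125a + 25b + 5c + d = 234
  343a + 49b + 7c + d = 564
  729a + 81b + 9c + d = 1102
Solving the system yields a = 1, b = 5, c = -4, d = 4.
So p(t) = t³ + 5t² - 4t + 4.
Check: p(7) = 564. ✓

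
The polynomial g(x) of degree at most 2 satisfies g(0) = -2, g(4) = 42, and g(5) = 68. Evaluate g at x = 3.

Write g(x) = ax^2 + bx + c. Substituting each data point gives a linear system:
  c = -2
  16a + 4b + c = 42
  25a + 5b + c = 68
Solving the system yields a = 3, b = -1, c = -2.
So g(x) = 3x^2 - x - 2.
Then g(3) = 22.

22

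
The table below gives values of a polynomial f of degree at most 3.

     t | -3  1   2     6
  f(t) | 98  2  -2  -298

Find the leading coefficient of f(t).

Write f(t) = at^3 + bt^2 + ct + d. Substituting each data point gives a linear system:
  -27a + 9b - 3c + d = 98
  a + b + c + d = 2
  8a + 4b + 2c + d = -2
  216a + 36b + 6c + d = -298
Solving the system yields a = -2, b = 4, c = -2, d = 2.
So f(t) = -2t^3 + 4t^2 - 2t + 2.
The leading coefficient is -2.

-2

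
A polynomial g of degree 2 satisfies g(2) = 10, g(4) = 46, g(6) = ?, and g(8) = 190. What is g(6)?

106

The 3 known points determine the degree-2 polynomial uniquely.
Write g(s) = as^2 + bs + c. Substituting each data point gives a linear system:
  4a + 2b + c = 10
  16a + 4b + c = 46
  64a + 8b + c = 190
Solving the system yields a = 3, b = 0, c = -2.
So g(s) = 3s^2 - 2.
Then g(6) = 106.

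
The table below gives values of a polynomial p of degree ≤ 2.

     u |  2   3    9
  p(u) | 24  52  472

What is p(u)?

p(u) = 6u^2 - 2u + 4

Using the Lagrange interpolation formula with nodes 2, 3, 9:
  L_0(u) = (u - 3)(u - 9) / 7
  L_1(u) = (u - 2)(u - 9) / -6
  L_2(u) = (u - 2)(u - 3) / 42
Then p(u) = 24·L_0(u) + 52·L_1(u) + 472·L_2(u).
Expanding and collecting terms gives p(u) = 6u^2 - 2u + 4.
Check: p(2) = 24. ✓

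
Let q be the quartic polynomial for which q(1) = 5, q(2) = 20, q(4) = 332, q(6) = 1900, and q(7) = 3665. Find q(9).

10597

Using the Lagrange interpolation formula with nodes 1, 2, 4, 6, 7:
  L_0(t) = (t - 2)(t - 4)(t - 6)(t - 7) / 90
  L_1(t) = (t - 1)(t - 4)(t - 6)(t - 7) / -40
  L_2(t) = (t - 1)(t - 2)(t - 6)(t - 7) / 36
  L_3(t) = (t - 1)(t - 2)(t - 4)(t - 7) / -40
  L_4(t) = (t - 1)(t - 2)(t - 4)(t - 6) / 90
Then q(t) = 5·L_0(t) + 20·L_1(t) + 332·L_2(t) + 1900·L_3(t) + 3665·L_4(t).
Expanding and collecting terms gives q(t) = 2t^4 - 4t^3 + 5t^2 - 2t + 4.
Evaluating at t = 9: q(9) = 10597.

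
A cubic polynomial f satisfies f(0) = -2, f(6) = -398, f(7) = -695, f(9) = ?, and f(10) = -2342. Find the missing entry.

The 4 known points determine the degree-3 polynomial uniquely.
Write f(u) = au^3 + bu^2 + cu + d. Substituting each data point gives a linear system:
  d = -2
  216a + 36b + 6c + d = -398
  343a + 49b + 7c + d = -695
  1000a + 100b + 10c + d = -2342
Solving the system yields a = -3, b = 6, c = 6, d = -2.
So f(u) = -3u^3 + 6u^2 + 6u - 2.
Then f(9) = -1649.

-1649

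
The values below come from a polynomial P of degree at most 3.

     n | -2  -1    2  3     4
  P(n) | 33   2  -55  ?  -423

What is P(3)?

The 4 known points determine the degree-3 polynomial uniquely.
Write P(n) = an^3 + bn^2 + cn + d. Substituting each data point gives a linear system:
  -8a + 4b - 2c + d = 33
  -a + b - c + d = 2
  8a + 4b + 2c + d = -55
  64a + 16b + 4c + d = -423
Solving the system yields a = -6, b = -3, c = 2, d = 1.
So P(n) = -6n³ - 3n² + 2n + 1.
Then P(3) = -182.

-182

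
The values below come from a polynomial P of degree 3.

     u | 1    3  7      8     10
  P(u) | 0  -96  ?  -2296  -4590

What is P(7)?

The 4 known points determine the degree-3 polynomial uniquely.
Write P(u) = au^3 + bu^2 + cu + d. Substituting each data point gives a linear system:
  a + b + c + d = 0
  27a + 9b + 3c + d = -96
  512a + 64b + 8c + d = -2296
  1000a + 100b + 10c + d = -4590
Solving the system yields a = -5, b = 4, c = 1, d = 0.
So P(u) = -5u³ + 4u² + u.
Then P(7) = -1512.

-1512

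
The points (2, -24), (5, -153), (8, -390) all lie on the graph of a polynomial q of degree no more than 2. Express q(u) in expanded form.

Write q(u) = au^2 + bu + c. Substituting each data point gives a linear system:
  4a + 2b + c = -24
  25a + 5b + c = -153
  64a + 8b + c = -390
Solving the system yields a = -6, b = -1, c = 2.
So q(u) = -6u^2 - u + 2.
Check: q(8) = -390. ✓

q(u) = -6u^2 - u + 2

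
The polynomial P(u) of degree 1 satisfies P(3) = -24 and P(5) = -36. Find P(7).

-48

Write P(u) = au + b. Substituting each data point gives a linear system:
  3a + b = -24
  5a + b = -36
Solving the system yields a = -6, b = -6.
So P(u) = -6u - 6.
Then P(7) = -48.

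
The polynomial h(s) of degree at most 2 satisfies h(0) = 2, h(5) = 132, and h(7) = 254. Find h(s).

Write h(s) = as^2 + bs + c. Substituting each data point gives a linear system:
  c = 2
  25a + 5b + c = 132
  49a + 7b + c = 254
Solving the system yields a = 5, b = 1, c = 2.
So h(s) = 5s^2 + s + 2.
Check: h(5) = 132. ✓

h(s) = 5s^2 + s + 2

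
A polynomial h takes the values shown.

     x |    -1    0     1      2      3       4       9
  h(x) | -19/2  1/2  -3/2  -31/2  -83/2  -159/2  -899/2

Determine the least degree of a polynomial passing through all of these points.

Divided differences on the nodes -1, 0, 1, 2, 3, 4, 9:
  order 0: -19/2  1/2  -3/2  -31/2  -83/2  -159/2  -899/2
  order 1: 10  -2  -14  -26  -38  -74
  order 2: -6  -6  -6  -6  -6
  order 3: 0  0  0  0
  order 4: 0  0  0
  order 5: 0  0
  order 6: 0
The order-2 divided differences are all -6 (nonzero) and every higher order vanishes, so the data lies on a polynomial of degree exactly 2.

2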